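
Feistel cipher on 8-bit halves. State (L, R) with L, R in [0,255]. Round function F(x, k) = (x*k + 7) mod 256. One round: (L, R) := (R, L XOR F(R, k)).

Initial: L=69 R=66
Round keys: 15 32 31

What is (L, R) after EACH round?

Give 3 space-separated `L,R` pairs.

Answer: 66,160 160,69 69,194

Derivation:
Round 1 (k=15): L=66 R=160
Round 2 (k=32): L=160 R=69
Round 3 (k=31): L=69 R=194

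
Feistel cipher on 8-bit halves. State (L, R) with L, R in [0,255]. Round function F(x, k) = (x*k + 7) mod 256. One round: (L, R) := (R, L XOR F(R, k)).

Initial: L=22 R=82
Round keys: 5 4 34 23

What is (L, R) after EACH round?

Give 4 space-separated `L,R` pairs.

Round 1 (k=5): L=82 R=183
Round 2 (k=4): L=183 R=177
Round 3 (k=34): L=177 R=62
Round 4 (k=23): L=62 R=40

Answer: 82,183 183,177 177,62 62,40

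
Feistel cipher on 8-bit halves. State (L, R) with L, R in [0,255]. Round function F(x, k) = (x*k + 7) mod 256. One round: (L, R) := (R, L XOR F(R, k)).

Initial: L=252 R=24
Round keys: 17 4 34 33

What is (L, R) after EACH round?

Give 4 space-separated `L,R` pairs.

Answer: 24,99 99,139 139,30 30,110

Derivation:
Round 1 (k=17): L=24 R=99
Round 2 (k=4): L=99 R=139
Round 3 (k=34): L=139 R=30
Round 4 (k=33): L=30 R=110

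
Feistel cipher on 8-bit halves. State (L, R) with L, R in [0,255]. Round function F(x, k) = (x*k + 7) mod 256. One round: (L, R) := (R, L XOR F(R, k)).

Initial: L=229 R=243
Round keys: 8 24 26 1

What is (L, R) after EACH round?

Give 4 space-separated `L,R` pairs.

Round 1 (k=8): L=243 R=122
Round 2 (k=24): L=122 R=132
Round 3 (k=26): L=132 R=21
Round 4 (k=1): L=21 R=152

Answer: 243,122 122,132 132,21 21,152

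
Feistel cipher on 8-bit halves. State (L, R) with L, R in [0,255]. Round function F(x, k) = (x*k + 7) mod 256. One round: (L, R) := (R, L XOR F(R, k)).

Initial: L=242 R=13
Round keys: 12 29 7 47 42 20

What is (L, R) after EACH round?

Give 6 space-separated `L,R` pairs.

Answer: 13,81 81,57 57,199 199,169 169,6 6,214

Derivation:
Round 1 (k=12): L=13 R=81
Round 2 (k=29): L=81 R=57
Round 3 (k=7): L=57 R=199
Round 4 (k=47): L=199 R=169
Round 5 (k=42): L=169 R=6
Round 6 (k=20): L=6 R=214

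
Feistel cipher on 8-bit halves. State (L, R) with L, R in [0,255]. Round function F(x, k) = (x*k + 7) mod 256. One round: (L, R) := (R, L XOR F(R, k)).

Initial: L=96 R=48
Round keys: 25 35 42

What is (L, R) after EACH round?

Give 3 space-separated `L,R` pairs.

Answer: 48,215 215,92 92,200

Derivation:
Round 1 (k=25): L=48 R=215
Round 2 (k=35): L=215 R=92
Round 3 (k=42): L=92 R=200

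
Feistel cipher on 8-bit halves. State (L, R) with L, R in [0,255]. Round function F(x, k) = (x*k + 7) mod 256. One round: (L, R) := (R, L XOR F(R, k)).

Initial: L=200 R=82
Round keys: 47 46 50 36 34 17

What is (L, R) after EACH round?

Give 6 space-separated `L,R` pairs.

Answer: 82,221 221,239 239,104 104,72 72,255 255,190

Derivation:
Round 1 (k=47): L=82 R=221
Round 2 (k=46): L=221 R=239
Round 3 (k=50): L=239 R=104
Round 4 (k=36): L=104 R=72
Round 5 (k=34): L=72 R=255
Round 6 (k=17): L=255 R=190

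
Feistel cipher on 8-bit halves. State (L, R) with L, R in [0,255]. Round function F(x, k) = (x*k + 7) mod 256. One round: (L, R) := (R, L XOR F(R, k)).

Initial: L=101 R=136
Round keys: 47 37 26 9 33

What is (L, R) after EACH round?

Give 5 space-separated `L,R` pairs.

Answer: 136,154 154,193 193,59 59,219 219,121

Derivation:
Round 1 (k=47): L=136 R=154
Round 2 (k=37): L=154 R=193
Round 3 (k=26): L=193 R=59
Round 4 (k=9): L=59 R=219
Round 5 (k=33): L=219 R=121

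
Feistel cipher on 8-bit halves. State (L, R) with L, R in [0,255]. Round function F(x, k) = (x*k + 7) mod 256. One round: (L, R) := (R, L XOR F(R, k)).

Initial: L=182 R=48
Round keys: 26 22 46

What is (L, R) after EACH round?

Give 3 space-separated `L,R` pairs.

Answer: 48,81 81,205 205,140

Derivation:
Round 1 (k=26): L=48 R=81
Round 2 (k=22): L=81 R=205
Round 3 (k=46): L=205 R=140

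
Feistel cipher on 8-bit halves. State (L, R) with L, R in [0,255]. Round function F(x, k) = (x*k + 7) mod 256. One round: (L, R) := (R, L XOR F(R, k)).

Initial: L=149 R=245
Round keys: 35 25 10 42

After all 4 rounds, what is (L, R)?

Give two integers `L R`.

Answer: 254 164

Derivation:
Round 1 (k=35): L=245 R=19
Round 2 (k=25): L=19 R=23
Round 3 (k=10): L=23 R=254
Round 4 (k=42): L=254 R=164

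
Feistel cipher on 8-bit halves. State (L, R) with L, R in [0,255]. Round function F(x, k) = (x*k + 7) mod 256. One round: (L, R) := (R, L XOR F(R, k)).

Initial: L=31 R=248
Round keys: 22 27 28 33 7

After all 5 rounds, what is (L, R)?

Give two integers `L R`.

Round 1 (k=22): L=248 R=72
Round 2 (k=27): L=72 R=103
Round 3 (k=28): L=103 R=3
Round 4 (k=33): L=3 R=13
Round 5 (k=7): L=13 R=97

Answer: 13 97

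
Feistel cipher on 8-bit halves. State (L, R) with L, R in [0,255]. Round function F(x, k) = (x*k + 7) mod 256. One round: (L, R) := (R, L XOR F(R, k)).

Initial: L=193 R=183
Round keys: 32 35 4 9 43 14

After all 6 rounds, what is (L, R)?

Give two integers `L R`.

Answer: 48 193

Derivation:
Round 1 (k=32): L=183 R=38
Round 2 (k=35): L=38 R=142
Round 3 (k=4): L=142 R=25
Round 4 (k=9): L=25 R=102
Round 5 (k=43): L=102 R=48
Round 6 (k=14): L=48 R=193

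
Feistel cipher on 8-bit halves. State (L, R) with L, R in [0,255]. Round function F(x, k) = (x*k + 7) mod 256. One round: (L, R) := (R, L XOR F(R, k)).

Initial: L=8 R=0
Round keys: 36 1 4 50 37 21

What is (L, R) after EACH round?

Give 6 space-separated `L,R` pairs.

Round 1 (k=36): L=0 R=15
Round 2 (k=1): L=15 R=22
Round 3 (k=4): L=22 R=80
Round 4 (k=50): L=80 R=177
Round 5 (k=37): L=177 R=204
Round 6 (k=21): L=204 R=114

Answer: 0,15 15,22 22,80 80,177 177,204 204,114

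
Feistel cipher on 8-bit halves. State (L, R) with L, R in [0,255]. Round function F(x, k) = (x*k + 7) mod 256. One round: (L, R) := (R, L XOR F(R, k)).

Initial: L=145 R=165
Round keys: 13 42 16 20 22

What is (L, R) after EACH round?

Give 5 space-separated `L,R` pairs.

Answer: 165,249 249,68 68,190 190,155 155,231

Derivation:
Round 1 (k=13): L=165 R=249
Round 2 (k=42): L=249 R=68
Round 3 (k=16): L=68 R=190
Round 4 (k=20): L=190 R=155
Round 5 (k=22): L=155 R=231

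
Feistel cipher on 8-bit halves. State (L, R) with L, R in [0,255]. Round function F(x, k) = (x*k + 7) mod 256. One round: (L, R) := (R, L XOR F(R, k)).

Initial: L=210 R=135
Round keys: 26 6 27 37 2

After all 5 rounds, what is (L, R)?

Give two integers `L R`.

Answer: 227 171

Derivation:
Round 1 (k=26): L=135 R=111
Round 2 (k=6): L=111 R=38
Round 3 (k=27): L=38 R=102
Round 4 (k=37): L=102 R=227
Round 5 (k=2): L=227 R=171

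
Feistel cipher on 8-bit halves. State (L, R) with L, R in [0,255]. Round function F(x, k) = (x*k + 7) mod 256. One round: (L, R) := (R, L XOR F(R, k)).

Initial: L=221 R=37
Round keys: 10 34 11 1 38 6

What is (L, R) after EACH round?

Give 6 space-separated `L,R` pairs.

Round 1 (k=10): L=37 R=164
Round 2 (k=34): L=164 R=234
Round 3 (k=11): L=234 R=177
Round 4 (k=1): L=177 R=82
Round 5 (k=38): L=82 R=130
Round 6 (k=6): L=130 R=65

Answer: 37,164 164,234 234,177 177,82 82,130 130,65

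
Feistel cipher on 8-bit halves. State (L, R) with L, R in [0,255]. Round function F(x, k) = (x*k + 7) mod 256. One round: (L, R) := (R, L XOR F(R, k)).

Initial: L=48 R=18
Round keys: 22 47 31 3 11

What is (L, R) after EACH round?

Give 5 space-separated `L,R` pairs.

Round 1 (k=22): L=18 R=163
Round 2 (k=47): L=163 R=230
Round 3 (k=31): L=230 R=66
Round 4 (k=3): L=66 R=43
Round 5 (k=11): L=43 R=162

Answer: 18,163 163,230 230,66 66,43 43,162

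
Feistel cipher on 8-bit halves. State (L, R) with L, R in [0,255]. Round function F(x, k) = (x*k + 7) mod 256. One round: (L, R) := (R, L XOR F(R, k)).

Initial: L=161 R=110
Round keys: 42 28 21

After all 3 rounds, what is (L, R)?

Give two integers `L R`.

Answer: 17 222

Derivation:
Round 1 (k=42): L=110 R=178
Round 2 (k=28): L=178 R=17
Round 3 (k=21): L=17 R=222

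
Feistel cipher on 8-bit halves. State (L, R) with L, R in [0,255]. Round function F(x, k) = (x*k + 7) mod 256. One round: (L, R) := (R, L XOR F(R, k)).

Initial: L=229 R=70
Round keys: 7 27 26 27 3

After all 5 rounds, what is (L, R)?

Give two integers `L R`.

Answer: 179 125

Derivation:
Round 1 (k=7): L=70 R=20
Round 2 (k=27): L=20 R=101
Round 3 (k=26): L=101 R=93
Round 4 (k=27): L=93 R=179
Round 5 (k=3): L=179 R=125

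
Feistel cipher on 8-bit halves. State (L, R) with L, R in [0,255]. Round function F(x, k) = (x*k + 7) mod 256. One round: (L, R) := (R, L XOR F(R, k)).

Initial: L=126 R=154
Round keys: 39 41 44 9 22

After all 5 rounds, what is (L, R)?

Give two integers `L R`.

Answer: 83 13

Derivation:
Round 1 (k=39): L=154 R=3
Round 2 (k=41): L=3 R=24
Round 3 (k=44): L=24 R=36
Round 4 (k=9): L=36 R=83
Round 5 (k=22): L=83 R=13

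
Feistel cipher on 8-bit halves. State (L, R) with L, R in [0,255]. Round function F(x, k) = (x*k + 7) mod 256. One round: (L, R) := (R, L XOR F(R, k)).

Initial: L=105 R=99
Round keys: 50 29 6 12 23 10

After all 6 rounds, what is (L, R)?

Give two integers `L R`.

Answer: 175 126

Derivation:
Round 1 (k=50): L=99 R=52
Round 2 (k=29): L=52 R=136
Round 3 (k=6): L=136 R=3
Round 4 (k=12): L=3 R=163
Round 5 (k=23): L=163 R=175
Round 6 (k=10): L=175 R=126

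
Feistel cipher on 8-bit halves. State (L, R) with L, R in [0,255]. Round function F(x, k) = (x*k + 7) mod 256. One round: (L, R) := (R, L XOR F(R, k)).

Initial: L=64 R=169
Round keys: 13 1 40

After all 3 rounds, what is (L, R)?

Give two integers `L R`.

Answer: 74 75

Derivation:
Round 1 (k=13): L=169 R=220
Round 2 (k=1): L=220 R=74
Round 3 (k=40): L=74 R=75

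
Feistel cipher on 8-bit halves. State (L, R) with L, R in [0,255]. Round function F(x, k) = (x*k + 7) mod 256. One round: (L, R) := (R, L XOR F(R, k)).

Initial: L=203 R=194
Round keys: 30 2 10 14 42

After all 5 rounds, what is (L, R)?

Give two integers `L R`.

Round 1 (k=30): L=194 R=8
Round 2 (k=2): L=8 R=213
Round 3 (k=10): L=213 R=81
Round 4 (k=14): L=81 R=160
Round 5 (k=42): L=160 R=22

Answer: 160 22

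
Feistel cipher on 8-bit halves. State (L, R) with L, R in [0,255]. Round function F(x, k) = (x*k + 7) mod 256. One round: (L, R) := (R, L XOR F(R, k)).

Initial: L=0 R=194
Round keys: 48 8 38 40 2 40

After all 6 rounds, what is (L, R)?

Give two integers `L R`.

Round 1 (k=48): L=194 R=103
Round 2 (k=8): L=103 R=253
Round 3 (k=38): L=253 R=242
Round 4 (k=40): L=242 R=42
Round 5 (k=2): L=42 R=169
Round 6 (k=40): L=169 R=69

Answer: 169 69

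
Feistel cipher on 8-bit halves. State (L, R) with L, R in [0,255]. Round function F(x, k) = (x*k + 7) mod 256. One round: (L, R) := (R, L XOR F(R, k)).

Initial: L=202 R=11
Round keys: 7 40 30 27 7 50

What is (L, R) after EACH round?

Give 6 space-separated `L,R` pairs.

Answer: 11,158 158,188 188,145 145,238 238,24 24,89

Derivation:
Round 1 (k=7): L=11 R=158
Round 2 (k=40): L=158 R=188
Round 3 (k=30): L=188 R=145
Round 4 (k=27): L=145 R=238
Round 5 (k=7): L=238 R=24
Round 6 (k=50): L=24 R=89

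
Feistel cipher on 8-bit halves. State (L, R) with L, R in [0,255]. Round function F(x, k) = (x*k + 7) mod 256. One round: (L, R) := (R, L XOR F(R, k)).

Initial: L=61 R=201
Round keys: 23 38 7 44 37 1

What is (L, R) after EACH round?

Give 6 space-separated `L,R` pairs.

Answer: 201,43 43,160 160,76 76,183 183,54 54,138

Derivation:
Round 1 (k=23): L=201 R=43
Round 2 (k=38): L=43 R=160
Round 3 (k=7): L=160 R=76
Round 4 (k=44): L=76 R=183
Round 5 (k=37): L=183 R=54
Round 6 (k=1): L=54 R=138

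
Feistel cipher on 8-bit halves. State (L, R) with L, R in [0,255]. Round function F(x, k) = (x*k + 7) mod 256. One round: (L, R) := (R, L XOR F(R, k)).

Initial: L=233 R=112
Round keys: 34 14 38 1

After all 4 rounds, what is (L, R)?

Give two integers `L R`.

Round 1 (k=34): L=112 R=14
Round 2 (k=14): L=14 R=187
Round 3 (k=38): L=187 R=199
Round 4 (k=1): L=199 R=117

Answer: 199 117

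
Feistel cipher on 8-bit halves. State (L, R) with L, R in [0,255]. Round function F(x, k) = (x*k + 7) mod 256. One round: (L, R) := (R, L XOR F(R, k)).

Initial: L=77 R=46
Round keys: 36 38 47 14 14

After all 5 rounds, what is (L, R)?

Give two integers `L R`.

Answer: 106 251

Derivation:
Round 1 (k=36): L=46 R=50
Round 2 (k=38): L=50 R=93
Round 3 (k=47): L=93 R=40
Round 4 (k=14): L=40 R=106
Round 5 (k=14): L=106 R=251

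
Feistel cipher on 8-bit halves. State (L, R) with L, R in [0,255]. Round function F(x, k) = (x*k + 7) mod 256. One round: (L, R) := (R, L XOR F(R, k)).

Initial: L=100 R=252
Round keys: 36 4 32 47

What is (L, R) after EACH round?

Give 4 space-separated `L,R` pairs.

Answer: 252,19 19,175 175,244 244,124

Derivation:
Round 1 (k=36): L=252 R=19
Round 2 (k=4): L=19 R=175
Round 3 (k=32): L=175 R=244
Round 4 (k=47): L=244 R=124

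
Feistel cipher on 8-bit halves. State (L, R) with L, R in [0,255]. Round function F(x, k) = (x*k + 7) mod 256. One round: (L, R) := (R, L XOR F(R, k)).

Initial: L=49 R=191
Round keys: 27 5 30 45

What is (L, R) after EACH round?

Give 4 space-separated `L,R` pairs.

Answer: 191,29 29,39 39,132 132,28

Derivation:
Round 1 (k=27): L=191 R=29
Round 2 (k=5): L=29 R=39
Round 3 (k=30): L=39 R=132
Round 4 (k=45): L=132 R=28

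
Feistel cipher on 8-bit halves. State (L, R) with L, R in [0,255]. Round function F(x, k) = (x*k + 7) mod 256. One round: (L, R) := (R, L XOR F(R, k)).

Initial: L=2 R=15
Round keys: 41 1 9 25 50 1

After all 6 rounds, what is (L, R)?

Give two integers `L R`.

Answer: 100 105

Derivation:
Round 1 (k=41): L=15 R=108
Round 2 (k=1): L=108 R=124
Round 3 (k=9): L=124 R=15
Round 4 (k=25): L=15 R=2
Round 5 (k=50): L=2 R=100
Round 6 (k=1): L=100 R=105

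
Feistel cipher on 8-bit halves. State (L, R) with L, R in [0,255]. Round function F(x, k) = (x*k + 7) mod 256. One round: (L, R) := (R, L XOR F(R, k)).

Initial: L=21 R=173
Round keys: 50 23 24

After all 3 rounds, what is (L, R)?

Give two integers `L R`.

Round 1 (k=50): L=173 R=196
Round 2 (k=23): L=196 R=14
Round 3 (k=24): L=14 R=147

Answer: 14 147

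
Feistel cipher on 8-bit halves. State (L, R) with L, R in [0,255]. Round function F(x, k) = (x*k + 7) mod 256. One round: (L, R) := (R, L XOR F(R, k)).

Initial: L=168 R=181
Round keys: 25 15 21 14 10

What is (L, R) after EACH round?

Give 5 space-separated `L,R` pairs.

Answer: 181,28 28,30 30,97 97,75 75,148

Derivation:
Round 1 (k=25): L=181 R=28
Round 2 (k=15): L=28 R=30
Round 3 (k=21): L=30 R=97
Round 4 (k=14): L=97 R=75
Round 5 (k=10): L=75 R=148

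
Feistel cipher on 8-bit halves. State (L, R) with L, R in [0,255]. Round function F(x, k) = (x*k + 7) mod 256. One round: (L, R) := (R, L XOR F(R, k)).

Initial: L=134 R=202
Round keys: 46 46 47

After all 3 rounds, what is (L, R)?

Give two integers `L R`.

Answer: 135 5

Derivation:
Round 1 (k=46): L=202 R=213
Round 2 (k=46): L=213 R=135
Round 3 (k=47): L=135 R=5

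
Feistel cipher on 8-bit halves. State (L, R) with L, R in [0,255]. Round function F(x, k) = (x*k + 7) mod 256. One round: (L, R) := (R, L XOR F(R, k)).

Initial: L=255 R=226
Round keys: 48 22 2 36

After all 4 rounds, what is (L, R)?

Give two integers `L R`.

Answer: 105 62

Derivation:
Round 1 (k=48): L=226 R=152
Round 2 (k=22): L=152 R=245
Round 3 (k=2): L=245 R=105
Round 4 (k=36): L=105 R=62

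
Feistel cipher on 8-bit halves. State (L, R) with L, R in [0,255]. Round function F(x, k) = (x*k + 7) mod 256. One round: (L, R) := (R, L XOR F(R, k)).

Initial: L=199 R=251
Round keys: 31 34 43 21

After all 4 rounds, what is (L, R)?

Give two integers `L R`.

Answer: 98 87

Derivation:
Round 1 (k=31): L=251 R=171
Round 2 (k=34): L=171 R=70
Round 3 (k=43): L=70 R=98
Round 4 (k=21): L=98 R=87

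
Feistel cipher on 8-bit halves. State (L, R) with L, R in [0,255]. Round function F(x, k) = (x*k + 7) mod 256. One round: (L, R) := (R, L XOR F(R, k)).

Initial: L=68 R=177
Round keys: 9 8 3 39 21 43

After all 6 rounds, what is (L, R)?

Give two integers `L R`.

Round 1 (k=9): L=177 R=4
Round 2 (k=8): L=4 R=150
Round 3 (k=3): L=150 R=205
Round 4 (k=39): L=205 R=212
Round 5 (k=21): L=212 R=166
Round 6 (k=43): L=166 R=61

Answer: 166 61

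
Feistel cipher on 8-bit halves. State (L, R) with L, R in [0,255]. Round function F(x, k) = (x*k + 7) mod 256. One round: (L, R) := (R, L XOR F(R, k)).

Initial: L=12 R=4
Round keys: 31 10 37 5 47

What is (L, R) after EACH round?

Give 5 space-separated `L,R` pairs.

Round 1 (k=31): L=4 R=143
Round 2 (k=10): L=143 R=153
Round 3 (k=37): L=153 R=171
Round 4 (k=5): L=171 R=199
Round 5 (k=47): L=199 R=59

Answer: 4,143 143,153 153,171 171,199 199,59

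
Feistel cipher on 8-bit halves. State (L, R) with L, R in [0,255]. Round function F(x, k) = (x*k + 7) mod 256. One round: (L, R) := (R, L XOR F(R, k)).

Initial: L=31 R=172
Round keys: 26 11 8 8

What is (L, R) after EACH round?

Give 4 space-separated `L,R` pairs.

Round 1 (k=26): L=172 R=96
Round 2 (k=11): L=96 R=139
Round 3 (k=8): L=139 R=63
Round 4 (k=8): L=63 R=116

Answer: 172,96 96,139 139,63 63,116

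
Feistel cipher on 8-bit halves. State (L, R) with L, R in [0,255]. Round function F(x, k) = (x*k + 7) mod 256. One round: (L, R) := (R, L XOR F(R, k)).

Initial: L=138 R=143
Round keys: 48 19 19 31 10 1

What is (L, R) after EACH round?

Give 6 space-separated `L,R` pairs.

Answer: 143,93 93,97 97,103 103,225 225,182 182,92

Derivation:
Round 1 (k=48): L=143 R=93
Round 2 (k=19): L=93 R=97
Round 3 (k=19): L=97 R=103
Round 4 (k=31): L=103 R=225
Round 5 (k=10): L=225 R=182
Round 6 (k=1): L=182 R=92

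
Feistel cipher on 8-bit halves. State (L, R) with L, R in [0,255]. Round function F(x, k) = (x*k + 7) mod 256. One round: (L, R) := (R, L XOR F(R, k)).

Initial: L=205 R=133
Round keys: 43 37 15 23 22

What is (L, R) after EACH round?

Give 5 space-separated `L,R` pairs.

Answer: 133,147 147,195 195,231 231,11 11,30

Derivation:
Round 1 (k=43): L=133 R=147
Round 2 (k=37): L=147 R=195
Round 3 (k=15): L=195 R=231
Round 4 (k=23): L=231 R=11
Round 5 (k=22): L=11 R=30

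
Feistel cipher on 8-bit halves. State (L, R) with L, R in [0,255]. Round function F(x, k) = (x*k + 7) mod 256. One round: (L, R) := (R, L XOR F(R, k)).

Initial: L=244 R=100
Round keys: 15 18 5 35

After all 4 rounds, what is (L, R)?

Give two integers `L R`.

Answer: 219 57

Derivation:
Round 1 (k=15): L=100 R=23
Round 2 (k=18): L=23 R=193
Round 3 (k=5): L=193 R=219
Round 4 (k=35): L=219 R=57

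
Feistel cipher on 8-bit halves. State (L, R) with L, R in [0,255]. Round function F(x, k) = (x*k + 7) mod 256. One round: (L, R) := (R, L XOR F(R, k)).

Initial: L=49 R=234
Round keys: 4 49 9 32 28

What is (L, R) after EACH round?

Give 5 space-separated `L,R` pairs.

Round 1 (k=4): L=234 R=158
Round 2 (k=49): L=158 R=175
Round 3 (k=9): L=175 R=176
Round 4 (k=32): L=176 R=168
Round 5 (k=28): L=168 R=215

Answer: 234,158 158,175 175,176 176,168 168,215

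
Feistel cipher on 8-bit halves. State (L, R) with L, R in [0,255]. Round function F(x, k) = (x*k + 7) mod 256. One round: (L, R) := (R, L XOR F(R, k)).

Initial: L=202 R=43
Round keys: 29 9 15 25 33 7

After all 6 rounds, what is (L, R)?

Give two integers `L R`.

Answer: 50 239

Derivation:
Round 1 (k=29): L=43 R=44
Round 2 (k=9): L=44 R=184
Round 3 (k=15): L=184 R=227
Round 4 (k=25): L=227 R=138
Round 5 (k=33): L=138 R=50
Round 6 (k=7): L=50 R=239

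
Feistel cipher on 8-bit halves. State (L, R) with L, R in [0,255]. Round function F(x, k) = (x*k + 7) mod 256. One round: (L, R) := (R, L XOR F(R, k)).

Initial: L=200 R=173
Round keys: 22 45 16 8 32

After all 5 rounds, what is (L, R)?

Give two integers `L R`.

Answer: 138 189

Derivation:
Round 1 (k=22): L=173 R=45
Round 2 (k=45): L=45 R=93
Round 3 (k=16): L=93 R=250
Round 4 (k=8): L=250 R=138
Round 5 (k=32): L=138 R=189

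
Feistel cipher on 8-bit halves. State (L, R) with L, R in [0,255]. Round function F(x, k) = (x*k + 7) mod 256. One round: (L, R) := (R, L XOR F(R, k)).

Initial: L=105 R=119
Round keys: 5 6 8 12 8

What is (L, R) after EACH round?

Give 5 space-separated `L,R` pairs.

Answer: 119,51 51,78 78,68 68,121 121,139

Derivation:
Round 1 (k=5): L=119 R=51
Round 2 (k=6): L=51 R=78
Round 3 (k=8): L=78 R=68
Round 4 (k=12): L=68 R=121
Round 5 (k=8): L=121 R=139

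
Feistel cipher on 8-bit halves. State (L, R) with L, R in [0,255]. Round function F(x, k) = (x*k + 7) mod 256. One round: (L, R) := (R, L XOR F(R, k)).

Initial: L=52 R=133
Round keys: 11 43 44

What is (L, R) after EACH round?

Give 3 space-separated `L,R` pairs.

Answer: 133,138 138,176 176,205

Derivation:
Round 1 (k=11): L=133 R=138
Round 2 (k=43): L=138 R=176
Round 3 (k=44): L=176 R=205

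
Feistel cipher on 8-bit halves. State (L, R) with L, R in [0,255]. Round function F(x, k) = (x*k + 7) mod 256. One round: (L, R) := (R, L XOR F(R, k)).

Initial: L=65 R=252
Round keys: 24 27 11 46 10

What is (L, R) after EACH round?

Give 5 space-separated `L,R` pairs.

Answer: 252,230 230,181 181,40 40,130 130,51

Derivation:
Round 1 (k=24): L=252 R=230
Round 2 (k=27): L=230 R=181
Round 3 (k=11): L=181 R=40
Round 4 (k=46): L=40 R=130
Round 5 (k=10): L=130 R=51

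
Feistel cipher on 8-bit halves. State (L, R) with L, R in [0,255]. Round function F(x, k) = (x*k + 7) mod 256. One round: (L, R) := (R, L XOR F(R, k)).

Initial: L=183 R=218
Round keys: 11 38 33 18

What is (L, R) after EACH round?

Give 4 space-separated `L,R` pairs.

Round 1 (k=11): L=218 R=210
Round 2 (k=38): L=210 R=233
Round 3 (k=33): L=233 R=194
Round 4 (k=18): L=194 R=66

Answer: 218,210 210,233 233,194 194,66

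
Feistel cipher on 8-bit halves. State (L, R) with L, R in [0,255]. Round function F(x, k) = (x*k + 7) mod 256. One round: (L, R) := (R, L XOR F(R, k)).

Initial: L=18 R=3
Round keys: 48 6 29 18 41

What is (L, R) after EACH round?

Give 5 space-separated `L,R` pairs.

Round 1 (k=48): L=3 R=133
Round 2 (k=6): L=133 R=38
Round 3 (k=29): L=38 R=208
Round 4 (k=18): L=208 R=129
Round 5 (k=41): L=129 R=96

Answer: 3,133 133,38 38,208 208,129 129,96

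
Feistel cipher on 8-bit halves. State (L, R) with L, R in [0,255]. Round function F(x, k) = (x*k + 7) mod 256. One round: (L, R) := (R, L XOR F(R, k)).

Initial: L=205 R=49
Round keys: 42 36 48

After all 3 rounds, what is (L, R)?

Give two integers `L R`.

Answer: 198 251

Derivation:
Round 1 (k=42): L=49 R=220
Round 2 (k=36): L=220 R=198
Round 3 (k=48): L=198 R=251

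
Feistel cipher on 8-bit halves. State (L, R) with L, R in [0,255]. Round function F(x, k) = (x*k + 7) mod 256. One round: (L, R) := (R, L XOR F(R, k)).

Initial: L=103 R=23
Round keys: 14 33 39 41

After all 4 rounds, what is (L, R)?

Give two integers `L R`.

Round 1 (k=14): L=23 R=46
Round 2 (k=33): L=46 R=226
Round 3 (k=39): L=226 R=91
Round 4 (k=41): L=91 R=120

Answer: 91 120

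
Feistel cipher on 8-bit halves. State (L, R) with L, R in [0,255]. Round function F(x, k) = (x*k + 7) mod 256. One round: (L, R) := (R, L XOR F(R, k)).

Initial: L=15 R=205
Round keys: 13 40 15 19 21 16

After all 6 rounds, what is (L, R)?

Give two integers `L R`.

Round 1 (k=13): L=205 R=127
Round 2 (k=40): L=127 R=18
Round 3 (k=15): L=18 R=106
Round 4 (k=19): L=106 R=247
Round 5 (k=21): L=247 R=32
Round 6 (k=16): L=32 R=240

Answer: 32 240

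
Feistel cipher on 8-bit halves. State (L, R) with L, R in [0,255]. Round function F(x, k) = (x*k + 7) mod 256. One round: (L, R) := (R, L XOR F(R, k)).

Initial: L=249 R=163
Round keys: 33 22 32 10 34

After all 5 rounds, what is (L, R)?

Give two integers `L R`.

Answer: 69 133

Derivation:
Round 1 (k=33): L=163 R=243
Round 2 (k=22): L=243 R=74
Round 3 (k=32): L=74 R=180
Round 4 (k=10): L=180 R=69
Round 5 (k=34): L=69 R=133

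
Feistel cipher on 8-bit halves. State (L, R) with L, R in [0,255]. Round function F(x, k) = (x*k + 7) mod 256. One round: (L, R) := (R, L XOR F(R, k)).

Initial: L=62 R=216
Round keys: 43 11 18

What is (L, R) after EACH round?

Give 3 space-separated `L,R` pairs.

Round 1 (k=43): L=216 R=113
Round 2 (k=11): L=113 R=58
Round 3 (k=18): L=58 R=106

Answer: 216,113 113,58 58,106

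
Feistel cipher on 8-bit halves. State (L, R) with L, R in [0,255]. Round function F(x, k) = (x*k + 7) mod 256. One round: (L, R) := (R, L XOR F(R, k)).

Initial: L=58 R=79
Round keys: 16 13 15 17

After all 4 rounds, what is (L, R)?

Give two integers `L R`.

Round 1 (k=16): L=79 R=205
Round 2 (k=13): L=205 R=63
Round 3 (k=15): L=63 R=117
Round 4 (k=17): L=117 R=243

Answer: 117 243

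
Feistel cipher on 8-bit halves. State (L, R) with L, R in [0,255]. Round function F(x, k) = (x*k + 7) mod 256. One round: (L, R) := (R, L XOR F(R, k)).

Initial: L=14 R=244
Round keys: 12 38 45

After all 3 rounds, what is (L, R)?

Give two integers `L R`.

Answer: 9 229

Derivation:
Round 1 (k=12): L=244 R=121
Round 2 (k=38): L=121 R=9
Round 3 (k=45): L=9 R=229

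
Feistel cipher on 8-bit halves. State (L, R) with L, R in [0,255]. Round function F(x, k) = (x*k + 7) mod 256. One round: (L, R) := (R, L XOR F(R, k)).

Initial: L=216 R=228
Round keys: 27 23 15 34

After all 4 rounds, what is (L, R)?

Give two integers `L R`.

Answer: 172 127

Derivation:
Round 1 (k=27): L=228 R=203
Round 2 (k=23): L=203 R=160
Round 3 (k=15): L=160 R=172
Round 4 (k=34): L=172 R=127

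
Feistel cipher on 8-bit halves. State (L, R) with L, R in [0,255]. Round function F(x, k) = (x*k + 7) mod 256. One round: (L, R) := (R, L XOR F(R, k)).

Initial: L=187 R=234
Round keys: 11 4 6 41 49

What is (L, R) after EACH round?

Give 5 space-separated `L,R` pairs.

Round 1 (k=11): L=234 R=174
Round 2 (k=4): L=174 R=85
Round 3 (k=6): L=85 R=171
Round 4 (k=41): L=171 R=63
Round 5 (k=49): L=63 R=189

Answer: 234,174 174,85 85,171 171,63 63,189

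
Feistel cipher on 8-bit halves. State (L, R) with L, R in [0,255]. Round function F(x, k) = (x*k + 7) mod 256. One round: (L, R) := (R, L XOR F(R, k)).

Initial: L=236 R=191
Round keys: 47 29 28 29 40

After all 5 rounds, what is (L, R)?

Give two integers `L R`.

Answer: 10 84

Derivation:
Round 1 (k=47): L=191 R=244
Round 2 (k=29): L=244 R=20
Round 3 (k=28): L=20 R=195
Round 4 (k=29): L=195 R=10
Round 5 (k=40): L=10 R=84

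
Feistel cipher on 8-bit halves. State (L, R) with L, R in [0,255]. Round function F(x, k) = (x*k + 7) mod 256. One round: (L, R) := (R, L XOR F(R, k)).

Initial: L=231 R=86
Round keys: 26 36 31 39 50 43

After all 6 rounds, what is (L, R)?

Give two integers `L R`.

Round 1 (k=26): L=86 R=36
Round 2 (k=36): L=36 R=65
Round 3 (k=31): L=65 R=194
Round 4 (k=39): L=194 R=212
Round 5 (k=50): L=212 R=173
Round 6 (k=43): L=173 R=194

Answer: 173 194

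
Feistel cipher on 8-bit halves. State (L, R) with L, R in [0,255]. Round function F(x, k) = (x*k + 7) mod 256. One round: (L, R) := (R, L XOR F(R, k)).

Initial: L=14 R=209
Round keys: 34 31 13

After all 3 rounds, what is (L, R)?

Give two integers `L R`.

Round 1 (k=34): L=209 R=199
Round 2 (k=31): L=199 R=241
Round 3 (k=13): L=241 R=131

Answer: 241 131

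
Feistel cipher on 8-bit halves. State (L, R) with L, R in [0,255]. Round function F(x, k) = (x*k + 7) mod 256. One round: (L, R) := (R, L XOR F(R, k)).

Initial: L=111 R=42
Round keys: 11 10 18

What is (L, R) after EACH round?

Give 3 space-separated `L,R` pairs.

Round 1 (k=11): L=42 R=186
Round 2 (k=10): L=186 R=97
Round 3 (k=18): L=97 R=99

Answer: 42,186 186,97 97,99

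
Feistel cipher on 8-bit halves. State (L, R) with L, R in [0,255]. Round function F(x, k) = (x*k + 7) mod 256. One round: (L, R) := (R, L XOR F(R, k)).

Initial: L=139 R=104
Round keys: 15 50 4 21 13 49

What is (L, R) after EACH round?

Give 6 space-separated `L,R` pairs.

Round 1 (k=15): L=104 R=148
Round 2 (k=50): L=148 R=135
Round 3 (k=4): L=135 R=183
Round 4 (k=21): L=183 R=141
Round 5 (k=13): L=141 R=135
Round 6 (k=49): L=135 R=83

Answer: 104,148 148,135 135,183 183,141 141,135 135,83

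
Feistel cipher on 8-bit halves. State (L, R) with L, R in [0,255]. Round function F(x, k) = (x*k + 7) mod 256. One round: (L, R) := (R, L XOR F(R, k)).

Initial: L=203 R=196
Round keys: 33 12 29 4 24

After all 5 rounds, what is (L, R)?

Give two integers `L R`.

Round 1 (k=33): L=196 R=128
Round 2 (k=12): L=128 R=195
Round 3 (k=29): L=195 R=158
Round 4 (k=4): L=158 R=188
Round 5 (k=24): L=188 R=57

Answer: 188 57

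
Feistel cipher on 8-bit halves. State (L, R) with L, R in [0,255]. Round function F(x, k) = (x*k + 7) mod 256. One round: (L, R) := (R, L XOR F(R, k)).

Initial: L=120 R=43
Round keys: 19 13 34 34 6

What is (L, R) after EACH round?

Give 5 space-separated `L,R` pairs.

Answer: 43,64 64,108 108,31 31,73 73,162

Derivation:
Round 1 (k=19): L=43 R=64
Round 2 (k=13): L=64 R=108
Round 3 (k=34): L=108 R=31
Round 4 (k=34): L=31 R=73
Round 5 (k=6): L=73 R=162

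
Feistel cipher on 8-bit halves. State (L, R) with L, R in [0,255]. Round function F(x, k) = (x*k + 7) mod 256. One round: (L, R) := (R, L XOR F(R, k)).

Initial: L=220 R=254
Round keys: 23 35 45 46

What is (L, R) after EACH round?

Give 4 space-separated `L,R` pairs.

Answer: 254,5 5,72 72,170 170,219

Derivation:
Round 1 (k=23): L=254 R=5
Round 2 (k=35): L=5 R=72
Round 3 (k=45): L=72 R=170
Round 4 (k=46): L=170 R=219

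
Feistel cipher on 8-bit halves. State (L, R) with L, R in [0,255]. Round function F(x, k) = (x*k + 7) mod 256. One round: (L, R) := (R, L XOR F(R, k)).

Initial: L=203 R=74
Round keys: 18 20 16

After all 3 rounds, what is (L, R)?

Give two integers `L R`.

Round 1 (k=18): L=74 R=240
Round 2 (k=20): L=240 R=141
Round 3 (k=16): L=141 R=39

Answer: 141 39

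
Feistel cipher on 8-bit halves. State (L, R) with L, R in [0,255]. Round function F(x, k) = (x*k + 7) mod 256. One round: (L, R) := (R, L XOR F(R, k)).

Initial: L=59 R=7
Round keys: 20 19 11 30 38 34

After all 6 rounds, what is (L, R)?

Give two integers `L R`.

Round 1 (k=20): L=7 R=168
Round 2 (k=19): L=168 R=120
Round 3 (k=11): L=120 R=135
Round 4 (k=30): L=135 R=161
Round 5 (k=38): L=161 R=106
Round 6 (k=34): L=106 R=186

Answer: 106 186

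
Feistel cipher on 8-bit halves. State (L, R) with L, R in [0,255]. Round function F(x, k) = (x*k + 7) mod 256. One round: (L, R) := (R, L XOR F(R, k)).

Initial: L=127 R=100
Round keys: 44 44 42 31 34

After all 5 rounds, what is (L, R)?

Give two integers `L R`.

Answer: 217 20

Derivation:
Round 1 (k=44): L=100 R=72
Round 2 (k=44): L=72 R=3
Round 3 (k=42): L=3 R=205
Round 4 (k=31): L=205 R=217
Round 5 (k=34): L=217 R=20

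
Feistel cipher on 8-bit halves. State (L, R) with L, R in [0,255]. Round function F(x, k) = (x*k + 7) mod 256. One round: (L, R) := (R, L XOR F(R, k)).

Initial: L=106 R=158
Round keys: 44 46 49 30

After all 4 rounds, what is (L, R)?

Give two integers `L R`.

Round 1 (k=44): L=158 R=69
Round 2 (k=46): L=69 R=243
Round 3 (k=49): L=243 R=207
Round 4 (k=30): L=207 R=186

Answer: 207 186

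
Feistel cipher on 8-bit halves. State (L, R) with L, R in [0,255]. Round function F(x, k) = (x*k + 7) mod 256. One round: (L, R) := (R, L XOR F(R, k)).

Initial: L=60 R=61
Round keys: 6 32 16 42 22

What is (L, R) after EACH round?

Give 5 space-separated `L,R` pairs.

Round 1 (k=6): L=61 R=73
Round 2 (k=32): L=73 R=26
Round 3 (k=16): L=26 R=238
Round 4 (k=42): L=238 R=9
Round 5 (k=22): L=9 R=35

Answer: 61,73 73,26 26,238 238,9 9,35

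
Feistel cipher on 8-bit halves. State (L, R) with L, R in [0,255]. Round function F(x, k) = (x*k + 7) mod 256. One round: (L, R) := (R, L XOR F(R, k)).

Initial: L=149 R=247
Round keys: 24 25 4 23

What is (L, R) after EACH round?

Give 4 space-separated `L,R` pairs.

Round 1 (k=24): L=247 R=186
Round 2 (k=25): L=186 R=198
Round 3 (k=4): L=198 R=165
Round 4 (k=23): L=165 R=28

Answer: 247,186 186,198 198,165 165,28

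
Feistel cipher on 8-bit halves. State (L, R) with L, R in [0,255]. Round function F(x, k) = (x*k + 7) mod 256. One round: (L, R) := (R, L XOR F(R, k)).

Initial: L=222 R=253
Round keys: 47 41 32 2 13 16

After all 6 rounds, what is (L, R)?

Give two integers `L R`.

Round 1 (k=47): L=253 R=164
Round 2 (k=41): L=164 R=182
Round 3 (k=32): L=182 R=99
Round 4 (k=2): L=99 R=123
Round 5 (k=13): L=123 R=37
Round 6 (k=16): L=37 R=44

Answer: 37 44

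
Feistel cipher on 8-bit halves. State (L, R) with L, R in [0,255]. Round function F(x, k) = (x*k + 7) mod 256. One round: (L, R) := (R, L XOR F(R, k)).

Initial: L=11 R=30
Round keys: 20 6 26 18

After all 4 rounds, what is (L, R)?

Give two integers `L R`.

Round 1 (k=20): L=30 R=84
Round 2 (k=6): L=84 R=225
Round 3 (k=26): L=225 R=181
Round 4 (k=18): L=181 R=32

Answer: 181 32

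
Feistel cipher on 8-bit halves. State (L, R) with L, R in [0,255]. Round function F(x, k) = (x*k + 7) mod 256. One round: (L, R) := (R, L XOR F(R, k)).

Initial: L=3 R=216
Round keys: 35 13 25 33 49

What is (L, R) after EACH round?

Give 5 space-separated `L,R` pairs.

Answer: 216,140 140,251 251,6 6,54 54,91

Derivation:
Round 1 (k=35): L=216 R=140
Round 2 (k=13): L=140 R=251
Round 3 (k=25): L=251 R=6
Round 4 (k=33): L=6 R=54
Round 5 (k=49): L=54 R=91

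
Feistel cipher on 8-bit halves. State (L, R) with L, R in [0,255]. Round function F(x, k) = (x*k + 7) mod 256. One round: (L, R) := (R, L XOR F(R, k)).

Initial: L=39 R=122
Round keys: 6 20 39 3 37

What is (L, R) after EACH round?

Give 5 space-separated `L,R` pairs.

Answer: 122,196 196,45 45,38 38,84 84,13

Derivation:
Round 1 (k=6): L=122 R=196
Round 2 (k=20): L=196 R=45
Round 3 (k=39): L=45 R=38
Round 4 (k=3): L=38 R=84
Round 5 (k=37): L=84 R=13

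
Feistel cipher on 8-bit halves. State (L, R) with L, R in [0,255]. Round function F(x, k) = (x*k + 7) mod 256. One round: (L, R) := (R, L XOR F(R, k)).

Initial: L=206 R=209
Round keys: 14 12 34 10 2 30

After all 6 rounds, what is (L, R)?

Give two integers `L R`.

Round 1 (k=14): L=209 R=187
Round 2 (k=12): L=187 R=26
Round 3 (k=34): L=26 R=192
Round 4 (k=10): L=192 R=157
Round 5 (k=2): L=157 R=129
Round 6 (k=30): L=129 R=184

Answer: 129 184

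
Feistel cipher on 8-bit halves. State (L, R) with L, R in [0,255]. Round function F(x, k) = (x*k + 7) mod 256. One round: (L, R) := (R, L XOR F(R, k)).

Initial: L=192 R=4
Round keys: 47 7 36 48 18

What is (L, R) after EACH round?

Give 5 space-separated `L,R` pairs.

Round 1 (k=47): L=4 R=3
Round 2 (k=7): L=3 R=24
Round 3 (k=36): L=24 R=100
Round 4 (k=48): L=100 R=223
Round 5 (k=18): L=223 R=209

Answer: 4,3 3,24 24,100 100,223 223,209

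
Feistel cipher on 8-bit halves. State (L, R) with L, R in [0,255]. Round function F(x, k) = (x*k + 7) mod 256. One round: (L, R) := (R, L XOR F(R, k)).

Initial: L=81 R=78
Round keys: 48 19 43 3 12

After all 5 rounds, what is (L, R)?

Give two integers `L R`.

Round 1 (k=48): L=78 R=246
Round 2 (k=19): L=246 R=7
Round 3 (k=43): L=7 R=194
Round 4 (k=3): L=194 R=74
Round 5 (k=12): L=74 R=189

Answer: 74 189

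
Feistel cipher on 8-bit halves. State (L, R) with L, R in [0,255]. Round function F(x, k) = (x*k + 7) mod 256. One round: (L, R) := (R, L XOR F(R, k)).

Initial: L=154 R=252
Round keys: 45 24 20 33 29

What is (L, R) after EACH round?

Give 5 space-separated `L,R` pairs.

Round 1 (k=45): L=252 R=201
Round 2 (k=24): L=201 R=35
Round 3 (k=20): L=35 R=10
Round 4 (k=33): L=10 R=114
Round 5 (k=29): L=114 R=251

Answer: 252,201 201,35 35,10 10,114 114,251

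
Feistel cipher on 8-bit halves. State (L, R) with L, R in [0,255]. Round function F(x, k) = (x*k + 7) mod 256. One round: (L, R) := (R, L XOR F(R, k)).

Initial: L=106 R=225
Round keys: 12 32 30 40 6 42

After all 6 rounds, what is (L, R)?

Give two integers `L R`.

Round 1 (k=12): L=225 R=249
Round 2 (k=32): L=249 R=198
Round 3 (k=30): L=198 R=194
Round 4 (k=40): L=194 R=145
Round 5 (k=6): L=145 R=175
Round 6 (k=42): L=175 R=44

Answer: 175 44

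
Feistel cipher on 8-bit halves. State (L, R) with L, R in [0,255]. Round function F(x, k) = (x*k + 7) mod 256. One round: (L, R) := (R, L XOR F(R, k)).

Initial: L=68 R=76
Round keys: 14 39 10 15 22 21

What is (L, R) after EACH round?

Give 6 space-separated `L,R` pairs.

Round 1 (k=14): L=76 R=107
Round 2 (k=39): L=107 R=24
Round 3 (k=10): L=24 R=156
Round 4 (k=15): L=156 R=51
Round 5 (k=22): L=51 R=245
Round 6 (k=21): L=245 R=19

Answer: 76,107 107,24 24,156 156,51 51,245 245,19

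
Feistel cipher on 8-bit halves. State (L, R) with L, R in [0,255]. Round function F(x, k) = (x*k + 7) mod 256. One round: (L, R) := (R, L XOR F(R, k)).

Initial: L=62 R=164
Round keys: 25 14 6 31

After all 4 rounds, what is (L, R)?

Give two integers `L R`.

Answer: 136 54

Derivation:
Round 1 (k=25): L=164 R=53
Round 2 (k=14): L=53 R=73
Round 3 (k=6): L=73 R=136
Round 4 (k=31): L=136 R=54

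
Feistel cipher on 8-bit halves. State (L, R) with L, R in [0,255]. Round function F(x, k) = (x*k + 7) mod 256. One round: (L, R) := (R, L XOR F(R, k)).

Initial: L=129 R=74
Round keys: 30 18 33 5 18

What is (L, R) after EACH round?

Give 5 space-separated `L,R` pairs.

Round 1 (k=30): L=74 R=50
Round 2 (k=18): L=50 R=193
Round 3 (k=33): L=193 R=218
Round 4 (k=5): L=218 R=136
Round 5 (k=18): L=136 R=77

Answer: 74,50 50,193 193,218 218,136 136,77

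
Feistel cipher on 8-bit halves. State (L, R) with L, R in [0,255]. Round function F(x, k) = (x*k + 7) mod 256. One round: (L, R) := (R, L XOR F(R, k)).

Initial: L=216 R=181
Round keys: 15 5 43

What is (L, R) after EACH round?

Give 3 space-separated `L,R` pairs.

Round 1 (k=15): L=181 R=122
Round 2 (k=5): L=122 R=220
Round 3 (k=43): L=220 R=129

Answer: 181,122 122,220 220,129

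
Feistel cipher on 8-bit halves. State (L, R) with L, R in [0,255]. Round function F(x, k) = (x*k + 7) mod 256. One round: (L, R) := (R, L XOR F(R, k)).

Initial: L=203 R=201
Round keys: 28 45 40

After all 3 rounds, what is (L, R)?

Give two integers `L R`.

Answer: 230 63

Derivation:
Round 1 (k=28): L=201 R=200
Round 2 (k=45): L=200 R=230
Round 3 (k=40): L=230 R=63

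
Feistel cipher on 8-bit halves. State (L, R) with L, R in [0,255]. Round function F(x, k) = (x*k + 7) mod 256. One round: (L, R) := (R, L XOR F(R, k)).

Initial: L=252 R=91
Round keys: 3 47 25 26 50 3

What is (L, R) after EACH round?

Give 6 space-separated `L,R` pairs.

Answer: 91,228 228,184 184,27 27,125 125,106 106,56

Derivation:
Round 1 (k=3): L=91 R=228
Round 2 (k=47): L=228 R=184
Round 3 (k=25): L=184 R=27
Round 4 (k=26): L=27 R=125
Round 5 (k=50): L=125 R=106
Round 6 (k=3): L=106 R=56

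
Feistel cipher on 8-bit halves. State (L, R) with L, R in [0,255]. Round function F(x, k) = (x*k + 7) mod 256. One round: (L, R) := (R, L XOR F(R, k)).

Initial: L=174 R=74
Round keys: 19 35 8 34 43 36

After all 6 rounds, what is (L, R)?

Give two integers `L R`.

Answer: 154 242

Derivation:
Round 1 (k=19): L=74 R=43
Round 2 (k=35): L=43 R=162
Round 3 (k=8): L=162 R=60
Round 4 (k=34): L=60 R=93
Round 5 (k=43): L=93 R=154
Round 6 (k=36): L=154 R=242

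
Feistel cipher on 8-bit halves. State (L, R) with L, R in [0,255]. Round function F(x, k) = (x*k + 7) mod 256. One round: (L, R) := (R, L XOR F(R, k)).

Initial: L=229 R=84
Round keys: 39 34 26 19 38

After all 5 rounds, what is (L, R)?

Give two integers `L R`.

Answer: 255 170

Derivation:
Round 1 (k=39): L=84 R=54
Round 2 (k=34): L=54 R=103
Round 3 (k=26): L=103 R=75
Round 4 (k=19): L=75 R=255
Round 5 (k=38): L=255 R=170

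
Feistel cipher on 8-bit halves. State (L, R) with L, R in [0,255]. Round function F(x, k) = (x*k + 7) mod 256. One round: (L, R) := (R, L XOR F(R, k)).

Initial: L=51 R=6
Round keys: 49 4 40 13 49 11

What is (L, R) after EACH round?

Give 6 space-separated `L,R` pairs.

Answer: 6,30 30,121 121,241 241,61 61,69 69,195

Derivation:
Round 1 (k=49): L=6 R=30
Round 2 (k=4): L=30 R=121
Round 3 (k=40): L=121 R=241
Round 4 (k=13): L=241 R=61
Round 5 (k=49): L=61 R=69
Round 6 (k=11): L=69 R=195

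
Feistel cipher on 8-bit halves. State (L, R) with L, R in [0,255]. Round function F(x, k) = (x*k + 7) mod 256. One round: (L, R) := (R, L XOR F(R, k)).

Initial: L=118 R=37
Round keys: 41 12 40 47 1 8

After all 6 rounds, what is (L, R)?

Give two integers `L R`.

Answer: 202 15

Derivation:
Round 1 (k=41): L=37 R=130
Round 2 (k=12): L=130 R=58
Round 3 (k=40): L=58 R=149
Round 4 (k=47): L=149 R=88
Round 5 (k=1): L=88 R=202
Round 6 (k=8): L=202 R=15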